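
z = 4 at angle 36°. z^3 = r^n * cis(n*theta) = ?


r^3 = 4^3 = 64
n*theta = 3*36° = 108° = 108° (mod 360)
a = 64*cos(108°) = -19.7771
b = 64*sin(108°) = 60.8676

64 cis(108°) = -19.7771 + 60.8676i


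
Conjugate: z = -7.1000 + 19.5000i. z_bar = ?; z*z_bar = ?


z_bar = -7.1000 - 19.5000i
z*z_bar = (-7.1)^2 + 19.5^2 = 50.41 + 380.25 = 430.66

z_bar = -7.1000 - 19.5000i, z*z_bar = 430.66


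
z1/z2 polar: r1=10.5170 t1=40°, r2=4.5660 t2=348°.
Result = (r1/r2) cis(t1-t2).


r = 10.5170 / 4.5660 = 2.3033
theta = 40° - 348° = -308° = 52° (mod 360)

2.3033 cis(52°)


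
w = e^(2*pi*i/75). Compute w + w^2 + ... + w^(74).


With w = e^(2*pi*i/75), all 75 of the 75th roots of unity w^0 = 1, w, ..., w^(74) sum to 0: 1 + w + ... + w^(74) = (1 - w^75)/(1 - w) = 0 since w^75 = 1, w ≠ 1.
Removing the root 1: w + w^2 + ... + w^(74) = 0 - 1 = -1

Sum = -1


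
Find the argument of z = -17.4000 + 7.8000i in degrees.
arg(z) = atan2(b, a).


Re = -17.4, Im = 7.8
arg = atan2(7.8, -17.4) = 155.8545 degrees

arg(z) = 155.8545 degrees


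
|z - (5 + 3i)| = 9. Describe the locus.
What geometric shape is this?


|z - z0| = r is a circle with center z0 and radius r.
Center = (5, 3), radius = 9

Circle with center (5, 3) and radius 9


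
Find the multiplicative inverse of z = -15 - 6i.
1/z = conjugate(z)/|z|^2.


|z|^2 = 225+36 = 261
1/z = (-15 + 6i)/261

1/z = -0.0575 + 0.0230i


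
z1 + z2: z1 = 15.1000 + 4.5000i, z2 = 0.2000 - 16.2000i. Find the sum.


Real: 15.1 + 0.2 = 15.3
Imag: 4.5 - 16.2 = -11.7

15.3000 - 11.7000i


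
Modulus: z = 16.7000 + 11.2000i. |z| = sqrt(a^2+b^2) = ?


|z| = sqrt(16.7^2 + 11.2^2) = sqrt(278.89 + 125.44) = sqrt(404.33) = 20.1080

|z| = 20.1080


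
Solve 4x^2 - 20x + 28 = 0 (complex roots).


disc = (-20)^2 - 4*4*28 = 400 - 448 = -48
sqrt(|disc|) = sqrt(48) = 6.9282
Real part = 20/(2*4) = 2.5000
Imag part = 6.9282/(2*4) = 0.8660

2.5000 ± 0.8660i


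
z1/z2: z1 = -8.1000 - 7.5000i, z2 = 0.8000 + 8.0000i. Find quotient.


Conjugate of z2 = 0.8000 - 8.0000i
Numerator: (-8.1000 - 7.5000i)(0.8000 - 8.0000i) = -66.4800 + 58.8000i
Denominator: 0.8^2 + 8^2 = 64.64
Result = (-66.4800 + 58.8000i)/64.64

-1.0285 + 0.9097i


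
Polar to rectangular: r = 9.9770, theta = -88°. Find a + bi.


a = 9.9770*cos(-88°) = 9.9770*0.0349 = 0.3482
b = 9.9770*sin(-88°) = 9.9770*(-0.99939) = -9.9709

0.3482 - 9.9709i


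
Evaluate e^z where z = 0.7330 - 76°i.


e^0.7330 = 2.0813
cos(-76°) = 0.2419
sin(-76°) = -0.9703
Real = 2.0813*0.2419 = 0.5035
Imag = 2.0813*(-0.9703) = -2.0195

0.5035 - 2.0195i


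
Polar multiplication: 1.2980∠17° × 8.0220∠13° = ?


r = 1.2980 * 8.0220 = 10.4126
theta = 17° + 13° = 30° = 30° (mod 360)

10.4126 cis(30°)


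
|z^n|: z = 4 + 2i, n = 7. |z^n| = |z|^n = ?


|z| = sqrt(16+4) = sqrt(20) = 4.4721
|z^7| = |z|^7 = (sqrt(20))^7 = 20^3 * sqrt(20) = 8000*sqrt(20)

|z^7| = 8000*sqrt(20) ≈ 35777.0876


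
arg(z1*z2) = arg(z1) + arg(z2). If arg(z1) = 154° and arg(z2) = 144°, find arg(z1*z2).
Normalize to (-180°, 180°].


arg(z1*z2) = 154° + 144° = 298°
Normalized to (-180°, 180°]: -62°

-62°


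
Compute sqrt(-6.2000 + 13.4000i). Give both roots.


|z| = sqrt(38.44+179.56) = 14.7648
sqrt((|z|+a)/2) = sqrt((14.7648+(-6.2))/2) = sqrt(4.2824) = 2.0694
sqrt((|z|-a)/2) = sqrt((14.7648-(-6.2))/2) = sqrt(10.4824) = 3.2377

±(2.0694 + 3.2377i) i.e. 2.0694 + 3.2377i and -2.0694 - 3.2377i


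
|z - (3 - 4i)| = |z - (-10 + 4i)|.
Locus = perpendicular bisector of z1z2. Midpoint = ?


Equal distances means the locus is the perpendicular bisector of z1 and z2.
Midpoint = ((3+(-10))/2, (-4+4)/2) = (-3.5000, 0)

Perpendicular bisector through (-3.5000, 0)


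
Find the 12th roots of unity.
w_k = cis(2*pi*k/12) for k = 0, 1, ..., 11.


The 12th roots of unity are cis(360k/12°) for k=0..11
Angle step = 360/12 = 30°
Primitive root: cis(30°)
Primitive root = 0.8660 + 0.5000i

12 roots at angles: 0°, 30°, 60°, 90°, 120°, 150°, 180°, 210°, 240°, 270°, 300°, 330°


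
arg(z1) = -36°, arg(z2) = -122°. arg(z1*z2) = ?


arg(z1*z2) = -36° - 122° = -158°
Normalized to (-180°, 180°]: -158°

-158°


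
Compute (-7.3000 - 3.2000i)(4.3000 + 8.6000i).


Real = -7.3*4.3 - (-3.2)*8.6 = -31.39 - (-27.52) = -3.87
Imag = -7.3*8.6 + 4.3*(-3.2) = -62.78 - (13.76) = -76.54

-3.8700 - 76.5400i


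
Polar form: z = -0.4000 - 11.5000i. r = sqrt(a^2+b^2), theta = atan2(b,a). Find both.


r = sqrt(0.16+132.25) = sqrt(132.41) = 11.5070
theta = atan2(-11.5, -0.4) = -91.9921 degrees

r = 11.5070, theta = -91.9921 degrees


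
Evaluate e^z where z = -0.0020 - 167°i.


e^-0.0020 = 0.9980
cos(-167°) = -0.97437
sin(-167°) = -0.22495
Real = 0.9980*(-0.97437) = -0.9724
Imag = 0.9980*(-0.22495) = -0.2245

-0.9724 - 0.2245i


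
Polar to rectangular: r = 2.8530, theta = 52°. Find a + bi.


a = 2.8530*cos(52°) = 2.8530*0.61566 = 1.7565
b = 2.8530*sin(52°) = 2.8530*0.788 = 2.2482

1.7565 + 2.2482i


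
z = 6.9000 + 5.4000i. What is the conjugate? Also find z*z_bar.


z_bar = 6.9000 - 5.4000i
z*z_bar = 6.9^2 + 5.4^2 = 47.61 + 29.16 = 76.77

z_bar = 6.9000 - 5.4000i, z*z_bar = 76.77


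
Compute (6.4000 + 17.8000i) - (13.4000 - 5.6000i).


Real: 6.4 - 13.4 = -7
Imag: 17.8 + 5.6 = 23.4

-7.0000 + 23.4000i


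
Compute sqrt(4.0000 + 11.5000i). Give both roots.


|z| = sqrt(16+132.25) = 12.1758
sqrt((|z|+a)/2) = sqrt((12.1758+4)/2) = sqrt(8.0879) = 2.8439
sqrt((|z|-a)/2) = sqrt((12.1758-4)/2) = sqrt(4.0879) = 2.0219

±(2.8439 + 2.0219i) i.e. 2.8439 + 2.0219i and -2.8439 - 2.0219i


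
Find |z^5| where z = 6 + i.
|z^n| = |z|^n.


|z| = sqrt(36+1) = sqrt(37) = 6.0828
|z^5| = |z|^5 = (sqrt(37))^5 = 37^2 * sqrt(37) = 1369*sqrt(37)

|z^5| = 1369*sqrt(37) ≈ 8327.3019


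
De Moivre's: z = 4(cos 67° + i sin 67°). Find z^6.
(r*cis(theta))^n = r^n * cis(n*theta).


r^6 = 4^6 = 4096
n*theta = 6*67° = 402° = 42° (mod 360)
a = 4096*cos(42°) = 3043.9212
b = 4096*sin(42°) = 2740.7590

4096 cis(42°) = 3043.9212 + 2740.7590i


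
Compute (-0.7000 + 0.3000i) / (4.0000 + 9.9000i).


Conjugate of z2 = 4.0000 - 9.9000i
Numerator: (-0.7000 + 0.3000i)(4.0000 - 9.9000i) = 0.1700 + 8.1300i
Denominator: 4^2 + 9.9^2 = 114.01
Result = (0.1700 + 8.1300i)/114.01

0.0015 + 0.0713i


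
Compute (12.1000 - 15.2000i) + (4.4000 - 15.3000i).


Real: 12.1 + 4.4 = 16.5
Imag: -15.2 - 15.3 = -30.5

16.5000 - 30.5000i


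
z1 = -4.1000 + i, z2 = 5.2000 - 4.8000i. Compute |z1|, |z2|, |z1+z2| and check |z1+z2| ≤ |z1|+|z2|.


|z1| = sqrt((-4.1)^2 + 1^2) = sqrt(17.81) = 4.2202
|z2| = sqrt(5.2^2 + (-4.8)^2) = sqrt(50.08) = 7.0767
z1+z2 = 1.1000 - 3.8000i
|z1+z2| = sqrt(15.65) = 3.9560
|z1|+|z2| = 4.2202 + 7.0767 = 11.2969

|z1+z2| = 3.9560 ≤ |z1|+|z2| = 11.2969 (verified)


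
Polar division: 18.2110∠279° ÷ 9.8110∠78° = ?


r = 18.2110 / 9.8110 = 1.8562
theta = 279° - 78° = 201° = 201° (mod 360)

1.8562 cis(201°)


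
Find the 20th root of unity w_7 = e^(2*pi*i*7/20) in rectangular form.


Angle = 360*7/20 = 126°
a = cos(126°) = -0.5878
b = sin(126°) = 0.8090

-0.5878 + 0.8090i


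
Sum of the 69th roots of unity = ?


The sum of all 69th roots of unity is 0.
Geometric series: (1 - w^69)/(1 - w) = (1-1)/(1-w) = 0 since w^69 = 1, w ≠ 1.
Alternatively: coefficient of z^68 in z^69 - 1 is 0.

0


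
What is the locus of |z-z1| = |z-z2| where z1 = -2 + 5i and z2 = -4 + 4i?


Equal distances means the locus is the perpendicular bisector of z1 and z2.
Midpoint = ((-2+(-4))/2, (5+4)/2) = (-3.0000, 4.5000)

Perpendicular bisector through (-3.0000, 4.5000)


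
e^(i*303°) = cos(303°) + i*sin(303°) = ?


cos(303°) = 0.5446
sin(303°) = -0.8387

e^(i*303°) = 0.5446 - 0.8387i


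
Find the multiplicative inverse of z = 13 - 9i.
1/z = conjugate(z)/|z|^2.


|z|^2 = 169+81 = 250
1/z = (13 + 9i)/250

1/z = 0.0520 + 0.0360i


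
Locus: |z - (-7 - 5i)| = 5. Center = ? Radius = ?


|z - z0| = r is a circle with center z0 and radius r.
Center = (-7, -5), radius = 5

Circle with center (-7, -5) and radius 5


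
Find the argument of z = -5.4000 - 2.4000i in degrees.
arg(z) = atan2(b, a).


Re = -5.4, Im = -2.4
arg = atan2(-2.4, -5.4) = -156.0375 degrees

arg(z) = -156.0375 degrees


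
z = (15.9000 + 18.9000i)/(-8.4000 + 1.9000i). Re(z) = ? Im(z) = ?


Multiply by conjugate: (15.9000 + 18.9000i)(-8.4000 - 1.9000i) / ((-8.4)^2 + 1.9^2)
Numerator real = 15.9*(-8.4) + 18.9*1.9 = -97.65
Numerator imag = 18.9*(-8.4) - 15.9*1.9 = -188.97
Denominator = 74.17
Re(z) = -97.65/74.17 = -1.3166
Im(z) = -188.97/74.17 = -2.5478

Re(z) = -1.3166, Im(z) = -2.5478


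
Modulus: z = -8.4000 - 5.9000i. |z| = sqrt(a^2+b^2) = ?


|z| = sqrt((-8.4)^2 + (-5.9)^2) = sqrt(70.56 + 34.81) = sqrt(105.37) = 10.2650

|z| = 10.2650


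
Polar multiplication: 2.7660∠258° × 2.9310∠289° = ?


r = 2.7660 * 2.9310 = 8.1071
theta = 258° + 289° = 547° = 187° (mod 360)

8.1071 cis(187°)


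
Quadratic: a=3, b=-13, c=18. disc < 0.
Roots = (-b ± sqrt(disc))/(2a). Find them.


disc = (-13)^2 - 4*3*18 = 169 - 216 = -47
sqrt(|disc|) = sqrt(47) = 6.8557
Real part = 13/(2*3) = 2.1667
Imag part = 6.8557/(2*3) = 1.1426

2.1667 ± 1.1426i


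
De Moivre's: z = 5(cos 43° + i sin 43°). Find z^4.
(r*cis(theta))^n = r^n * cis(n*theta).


r^4 = 5^4 = 625
n*theta = 4*43° = 172° = 172° (mod 360)
a = 625*cos(172°) = -618.9175
b = 625*sin(172°) = 86.9832

625 cis(172°) = -618.9175 + 86.9832i


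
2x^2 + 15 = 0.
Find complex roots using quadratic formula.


disc = 0^2 - 4*2*15 = 0 - 120 = -120
sqrt(|disc|) = sqrt(120) = 10.9545
Real part = 0/(2*2) = 0
Imag part = 10.9545/(2*2) = 2.7386

0 ± 2.7386i


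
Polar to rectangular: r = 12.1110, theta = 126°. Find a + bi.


a = 12.1110*cos(126°) = 12.1110*(-0.58779) = -7.1187
b = 12.1110*sin(126°) = 12.1110*0.80902 = 9.7980

-7.1187 + 9.7980i


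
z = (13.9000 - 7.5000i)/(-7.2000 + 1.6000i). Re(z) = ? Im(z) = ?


Multiply by conjugate: (13.9000 - 7.5000i)(-7.2000 - 1.6000i) / ((-7.2)^2 + 1.6^2)
Numerator real = 13.9*(-7.2) - (7.5)*1.6 = -112.08
Numerator imag = -7.5*(-7.2) - 13.9*1.6 = 31.76
Denominator = 54.4
Re(z) = -112.08/54.4 = -2.0603
Im(z) = 31.76/54.4 = 0.5838

Re(z) = -2.0603, Im(z) = 0.5838


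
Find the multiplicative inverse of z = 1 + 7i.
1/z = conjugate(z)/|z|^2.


|z|^2 = 1+49 = 50
1/z = (1 - 7i)/50

1/z = 0.0200 - 0.1400i


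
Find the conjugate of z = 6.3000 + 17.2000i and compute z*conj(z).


z_bar = 6.3000 - 17.2000i
z*z_bar = 6.3^2 + 17.2^2 = 39.69 + 295.84 = 335.53

z_bar = 6.3000 - 17.2000i, z*z_bar = 335.53


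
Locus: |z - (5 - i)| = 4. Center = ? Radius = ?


|z - z0| = r is a circle with center z0 and radius r.
Center = (5, -1), radius = 4

Circle with center (5, -1) and radius 4


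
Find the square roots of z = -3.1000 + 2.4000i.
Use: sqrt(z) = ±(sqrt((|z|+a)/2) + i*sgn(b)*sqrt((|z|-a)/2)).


|z| = sqrt(9.61+5.76) = 3.9205
sqrt((|z|+a)/2) = sqrt((3.9205+(-3.1))/2) = sqrt(0.4102) = 0.6405
sqrt((|z|-a)/2) = sqrt((3.9205-(-3.1))/2) = sqrt(3.5102) = 1.8736

±(0.6405 + 1.8736i) i.e. 0.6405 + 1.8736i and -0.6405 - 1.8736i


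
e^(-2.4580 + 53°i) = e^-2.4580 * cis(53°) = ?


e^-2.4580 = 0.0856
cos(53°) = 0.6018
sin(53°) = 0.7986
Real = 0.0856*0.6018 = 0.0515
Imag = 0.0856*0.7986 = 0.0684

0.0515 + 0.0684i


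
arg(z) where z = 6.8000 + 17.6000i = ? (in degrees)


Re = 6.8, Im = 17.6
arg = atan2(17.6, 6.8) = 68.8753 degrees

arg(z) = 68.8753 degrees


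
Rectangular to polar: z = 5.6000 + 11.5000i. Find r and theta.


r = sqrt(31.36+132.25) = sqrt(163.61) = 12.7910
theta = atan2(11.5, 5.6) = 64.0359 degrees

r = 12.7910, theta = 64.0359 degrees


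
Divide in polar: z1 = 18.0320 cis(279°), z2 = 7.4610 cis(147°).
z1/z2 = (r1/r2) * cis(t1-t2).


r = 18.0320 / 7.4610 = 2.4168
theta = 279° - 147° = 132° = 132° (mod 360)

2.4168 cis(132°)


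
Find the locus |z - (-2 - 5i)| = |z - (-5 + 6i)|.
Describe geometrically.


Equal distances means the locus is the perpendicular bisector of z1 and z2.
Midpoint = ((-2+(-5))/2, (-5+6)/2) = (-3.5000, 0.5000)

Perpendicular bisector through (-3.5000, 0.5000)


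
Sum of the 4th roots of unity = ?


The sum of all 4th roots of unity is 0.
Geometric series: (1 - w^4)/(1 - w) = (1-1)/(1-w) = 0 since w^4 = 1, w ≠ 1.
Alternatively: coefficient of z^3 in z^4 - 1 is 0.

0


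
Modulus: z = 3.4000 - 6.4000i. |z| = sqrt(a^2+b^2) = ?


|z| = sqrt(3.4^2 + (-6.4)^2) = sqrt(11.56 + 40.96) = sqrt(52.52) = 7.2471

|z| = 7.2471


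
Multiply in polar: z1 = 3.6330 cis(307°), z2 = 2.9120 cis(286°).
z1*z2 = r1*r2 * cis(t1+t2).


r = 3.6330 * 2.9120 = 10.5793
theta = 307° + 286° = 593° = 233° (mod 360)

10.5793 cis(233°)


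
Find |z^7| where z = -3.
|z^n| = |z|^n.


|z| = sqrt(9+0) = sqrt(9) = 3
|z^7| = |z|^7 = 3^7 = 2187

|z^7| = 2187


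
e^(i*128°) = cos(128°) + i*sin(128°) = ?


cos(128°) = -0.6157
sin(128°) = 0.7880

e^(i*128°) = -0.6157 + 0.7880i


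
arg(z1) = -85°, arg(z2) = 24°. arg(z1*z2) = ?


arg(z1*z2) = -85° + 24° = -61°
Normalized to (-180°, 180°]: -61°

-61°


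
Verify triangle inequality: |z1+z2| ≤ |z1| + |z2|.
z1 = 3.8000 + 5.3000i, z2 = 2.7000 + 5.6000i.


|z1| = sqrt(3.8^2 + 5.3^2) = sqrt(42.53) = 6.5215
|z2| = sqrt(2.7^2 + 5.6^2) = sqrt(38.65) = 6.2169
z1+z2 = 6.5000 + 10.9000i
|z1+z2| = sqrt(161.06) = 12.6909
|z1|+|z2| = 6.5215 + 6.2169 = 12.7384

|z1+z2| = 12.6909 ≤ |z1|+|z2| = 12.7384 (verified)


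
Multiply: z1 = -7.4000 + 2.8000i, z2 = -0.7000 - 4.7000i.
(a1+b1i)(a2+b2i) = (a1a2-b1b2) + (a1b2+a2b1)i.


Real = -7.4*(-0.7) - 2.8*(-4.7) = 5.18 - (-13.16) = 18.34
Imag = -7.4*(-4.7) - (0.7)*2.8 = 34.78 - (1.96) = 32.82

18.3400 + 32.8200i


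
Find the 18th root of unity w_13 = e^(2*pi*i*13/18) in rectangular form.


Angle = 360*13/18 = 260°
a = cos(260°) = -0.1736
b = sin(260°) = -0.9848

-0.1736 - 0.9848i


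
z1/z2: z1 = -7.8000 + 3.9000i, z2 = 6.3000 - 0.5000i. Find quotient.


Conjugate of z2 = 6.3000 + 0.5000i
Numerator: (-7.8000 + 3.9000i)(6.3000 + 0.5000i) = -51.0900 + 20.6700i
Denominator: 6.3^2 + (-0.5)^2 = 39.94
Result = (-51.0900 + 20.6700i)/39.94

-1.2792 + 0.5175i


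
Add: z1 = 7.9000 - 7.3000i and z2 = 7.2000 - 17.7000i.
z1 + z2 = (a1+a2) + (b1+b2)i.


Real: 7.9 + 7.2 = 15.1
Imag: -7.3 - 17.7 = -25

15.1000 - 25.0000i


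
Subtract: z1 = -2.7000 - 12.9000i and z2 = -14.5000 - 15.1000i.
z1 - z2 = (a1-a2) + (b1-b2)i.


Real: -2.7 + 14.5 = 11.8
Imag: -12.9 + 15.1 = 2.2

11.8000 + 2.2000i


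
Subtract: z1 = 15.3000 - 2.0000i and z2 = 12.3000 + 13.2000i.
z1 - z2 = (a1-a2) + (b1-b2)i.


Real: 15.3 - 12.3 = 3
Imag: -2 - 13.2 = -15.2

3.0000 - 15.2000i


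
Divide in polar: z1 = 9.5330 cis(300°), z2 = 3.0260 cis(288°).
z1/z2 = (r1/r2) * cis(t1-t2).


r = 9.5330 / 3.0260 = 3.1504
theta = 300° - 288° = 12° = 12° (mod 360)

3.1504 cis(12°)


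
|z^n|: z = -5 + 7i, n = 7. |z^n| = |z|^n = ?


|z| = sqrt(25+49) = sqrt(74) = 8.6023
|z^7| = |z|^7 = (sqrt(74))^7 = 74^3 * sqrt(74) = 405224*sqrt(74)

|z^7| = 405224*sqrt(74) ≈ 3485868.6540


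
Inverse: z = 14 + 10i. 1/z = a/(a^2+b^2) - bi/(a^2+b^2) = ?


|z|^2 = 196+100 = 296
1/z = (14 - 10i)/296

1/z = 0.0473 - 0.0338i


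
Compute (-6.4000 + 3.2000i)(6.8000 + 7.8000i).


Real = -6.4*6.8 - 3.2*7.8 = -43.52 - 24.96 = -68.48
Imag = -6.4*7.8 + 6.8*3.2 = -49.92 + 21.76 = -28.16

-68.4800 - 28.1600i


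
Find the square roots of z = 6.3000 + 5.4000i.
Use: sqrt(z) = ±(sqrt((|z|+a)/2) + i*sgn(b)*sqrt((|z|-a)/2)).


|z| = sqrt(39.69+29.16) = 8.2976
sqrt((|z|+a)/2) = sqrt((8.2976+6.3)/2) = sqrt(7.2988) = 2.7016
sqrt((|z|-a)/2) = sqrt((8.2976-6.3)/2) = sqrt(0.9988) = 0.9994

±(2.7016 + 0.9994i) i.e. 2.7016 + 0.9994i and -2.7016 - 0.9994i


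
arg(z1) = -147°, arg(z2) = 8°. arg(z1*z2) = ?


arg(z1*z2) = -147° + 8° = -139°
Normalized to (-180°, 180°]: -139°

-139°


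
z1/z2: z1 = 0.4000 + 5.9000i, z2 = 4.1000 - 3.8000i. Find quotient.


Conjugate of z2 = 4.1000 + 3.8000i
Numerator: (0.4000 + 5.9000i)(4.1000 + 3.8000i) = -20.7800 + 25.7100i
Denominator: 4.1^2 + (-3.8)^2 = 31.25
Result = (-20.7800 + 25.7100i)/31.25

-0.6650 + 0.8227i


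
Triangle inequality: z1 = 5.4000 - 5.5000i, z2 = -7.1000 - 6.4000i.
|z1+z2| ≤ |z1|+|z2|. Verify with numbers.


|z1| = sqrt(5.4^2 + (-5.5)^2) = sqrt(59.41) = 7.7078
|z2| = sqrt((-7.1)^2 + (-6.4)^2) = sqrt(91.37) = 9.5588
z1+z2 = -1.7000 - 11.9000i
|z1+z2| = sqrt(144.5) = 12.0208
|z1|+|z2| = 7.7078 + 9.5588 = 17.2666

|z1+z2| = 12.0208 ≤ |z1|+|z2| = 17.2666 (verified)


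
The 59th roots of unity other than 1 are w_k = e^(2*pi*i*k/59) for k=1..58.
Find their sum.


With w = e^(2*pi*i/59), all 59 of the 59th roots of unity w^0 = 1, w, ..., w^(58) sum to 0: 1 + w + ... + w^(58) = (1 - w^59)/(1 - w) = 0 since w^59 = 1, w ≠ 1.
Removing the root 1: w + w^2 + ... + w^(58) = 0 - 1 = -1

Sum = -1


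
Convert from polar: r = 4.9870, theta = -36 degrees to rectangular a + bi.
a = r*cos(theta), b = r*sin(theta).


a = 4.9870*cos(-36°) = 4.9870*0.80902 = 4.0346
b = 4.9870*sin(-36°) = 4.9870*(-0.58779) = -2.9313

4.0346 - 2.9313i


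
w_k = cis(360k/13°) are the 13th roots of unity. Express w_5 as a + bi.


Angle = 360*5/13 = 138.4615°
a = cos(138.4615°) = -0.7485
b = sin(138.4615°) = 0.6631

-0.7485 + 0.6631i


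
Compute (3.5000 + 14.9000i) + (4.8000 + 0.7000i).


Real: 3.5 + 4.8 = 8.3
Imag: 14.9 + 0.7 = 15.6

8.3000 + 15.6000i


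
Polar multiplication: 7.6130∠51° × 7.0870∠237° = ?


r = 7.6130 * 7.0870 = 53.9533
theta = 51° + 237° = 288° = 288° (mod 360)

53.9533 cis(288°)


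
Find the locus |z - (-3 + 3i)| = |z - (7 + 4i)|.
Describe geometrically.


Equal distances means the locus is the perpendicular bisector of z1 and z2.
Midpoint = ((-3+7)/2, (3+4)/2) = (2.0000, 3.5000)

Perpendicular bisector through (2.0000, 3.5000)


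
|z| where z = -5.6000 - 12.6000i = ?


|z| = sqrt((-5.6)^2 + (-12.6)^2) = sqrt(31.36 + 158.76) = sqrt(190.12) = 13.7884

|z| = 13.7884


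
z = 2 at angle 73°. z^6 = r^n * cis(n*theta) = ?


r^6 = 2^6 = 64
n*theta = 6*73° = 438° = 78° (mod 360)
a = 64*cos(78°) = 13.3063
b = 64*sin(78°) = 62.6014

64 cis(78°) = 13.3063 + 62.6014i


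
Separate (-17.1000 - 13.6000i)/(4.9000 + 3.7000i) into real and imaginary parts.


Multiply by conjugate: (-17.1000 - 13.6000i)(4.9000 - 3.7000i) / (4.9^2 + 3.7^2)
Numerator real = -17.1*4.9 - (13.6)*3.7 = -134.11
Numerator imag = -13.6*4.9 - (-17.1)*3.7 = -3.37
Denominator = 37.7
Re(z) = -134.11/37.7 = -3.5573
Im(z) = -3.37/37.7 = -0.0894

Re(z) = -3.5573, Im(z) = -0.0894


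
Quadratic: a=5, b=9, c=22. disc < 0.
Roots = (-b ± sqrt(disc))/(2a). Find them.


disc = 9^2 - 4*5*22 = 81 - 440 = -359
sqrt(|disc|) = sqrt(359) = 18.9473
Real part = -9/(2*5) = -0.9000
Imag part = 18.9473/(2*5) = 1.8947

-0.9000 ± 1.8947i


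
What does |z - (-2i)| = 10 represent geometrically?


|z - z0| = r is a circle with center z0 and radius r.
Center = (0, -2), radius = 10

Circle with center (0, -2) and radius 10


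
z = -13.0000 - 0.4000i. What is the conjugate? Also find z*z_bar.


z_bar = -13.0000 + 0.4000i
z*z_bar = (-13)^2 + (-0.4)^2 = 169 + 0.16 = 169.16

z_bar = -13.0000 + 0.4000i, z*z_bar = 169.16


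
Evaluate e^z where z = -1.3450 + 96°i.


e^-1.3450 = 0.2605
cos(96°) = -0.1045
sin(96°) = 0.9945
Real = 0.2605*(-0.1045) = -0.0272
Imag = 0.2605*0.9945 = 0.2591

-0.0272 + 0.2591i


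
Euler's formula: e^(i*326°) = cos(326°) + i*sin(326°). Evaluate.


cos(326°) = 0.8290
sin(326°) = -0.5592

e^(i*326°) = 0.8290 - 0.5592i


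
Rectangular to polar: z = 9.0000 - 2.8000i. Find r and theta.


r = sqrt(81+7.84) = sqrt(88.84) = 9.4255
theta = atan2(-2.8, 9) = -17.2815 degrees

r = 9.4255, theta = -17.2815 degrees


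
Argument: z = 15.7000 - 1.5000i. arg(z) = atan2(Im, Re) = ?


Re = 15.7, Im = -1.5
arg = atan2(-1.5, 15.7) = -5.4576 degrees

arg(z) = -5.4576 degrees


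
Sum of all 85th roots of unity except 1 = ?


With w = e^(2*pi*i/85), all 85 of the 85th roots of unity w^0 = 1, w, ..., w^(84) sum to 0: 1 + w + ... + w^(84) = (1 - w^85)/(1 - w) = 0 since w^85 = 1, w ≠ 1.
Removing the root 1: w + w^2 + ... + w^(84) = 0 - 1 = -1

Sum = -1


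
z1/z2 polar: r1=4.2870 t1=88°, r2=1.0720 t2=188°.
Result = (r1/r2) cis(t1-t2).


r = 4.2870 / 1.0720 = 3.9991
theta = 88° - 188° = -100° = 260° (mod 360)

3.9991 cis(260°)


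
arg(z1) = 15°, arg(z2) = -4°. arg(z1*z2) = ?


arg(z1*z2) = 15° - 4° = 11°
Normalized to (-180°, 180°]: 11°

11°


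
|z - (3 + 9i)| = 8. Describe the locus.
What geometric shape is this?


|z - z0| = r is a circle with center z0 and radius r.
Center = (3, 9), radius = 8

Circle with center (3, 9) and radius 8


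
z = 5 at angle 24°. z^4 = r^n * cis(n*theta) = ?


r^4 = 5^4 = 625
n*theta = 4*24° = 96° = 96° (mod 360)
a = 625*cos(96°) = -65.3303
b = 625*sin(96°) = 621.5762

625 cis(96°) = -65.3303 + 621.5762i


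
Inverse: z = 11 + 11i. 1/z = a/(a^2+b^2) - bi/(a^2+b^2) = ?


|z|^2 = 121+121 = 242
1/z = (11 - 11i)/242

1/z = 0.0455 - 0.0455i


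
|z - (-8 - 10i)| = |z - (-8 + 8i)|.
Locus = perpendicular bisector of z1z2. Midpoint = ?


Equal distances means the locus is the perpendicular bisector of z1 and z2.
Midpoint = ((-8+(-8))/2, (-10+8)/2) = (-8.0000, -1.0000)

Perpendicular bisector through (-8.0000, -1.0000)


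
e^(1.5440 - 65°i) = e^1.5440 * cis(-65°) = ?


e^1.5440 = 4.6833
cos(-65°) = 0.4226
sin(-65°) = -0.9063
Real = 4.6833*0.4226 = 1.9792
Imag = 4.6833*(-0.9063) = -4.2445

1.9792 - 4.2445i


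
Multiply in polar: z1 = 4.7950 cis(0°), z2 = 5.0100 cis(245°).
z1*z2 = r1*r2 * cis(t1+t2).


r = 4.7950 * 5.0100 = 24.0229
theta = 0° + 245° = 245° = 245° (mod 360)

24.0229 cis(245°)


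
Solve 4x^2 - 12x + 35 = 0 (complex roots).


disc = (-12)^2 - 4*4*35 = 144 - 560 = -416
sqrt(|disc|) = sqrt(416) = 20.3961
Real part = 12/(2*4) = 1.5000
Imag part = 20.3961/(2*4) = 2.5495

1.5000 ± 2.5495i


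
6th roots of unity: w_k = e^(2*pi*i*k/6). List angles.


The 6th roots of unity are cis(360k/6°) for k=0..5
Angle step = 360/6 = 60°
Primitive root: cis(60°)
Primitive root = 0.5000 + 0.8660i

6 roots at angles: 0°, 60°, 120°, 180°, 240°, 300°


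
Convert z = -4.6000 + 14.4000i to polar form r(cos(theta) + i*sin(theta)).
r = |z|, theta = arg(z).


r = sqrt(21.16+207.36) = sqrt(228.52) = 15.1169
theta = atan2(14.4, -4.6) = 107.7158 degrees

r = 15.1169, theta = 107.7158 degrees


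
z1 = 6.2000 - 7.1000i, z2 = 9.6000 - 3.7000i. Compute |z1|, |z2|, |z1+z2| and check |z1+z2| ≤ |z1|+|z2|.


|z1| = sqrt(6.2^2 + (-7.1)^2) = sqrt(88.85) = 9.4260
|z2| = sqrt(9.6^2 + (-3.7)^2) = sqrt(105.85) = 10.2883
z1+z2 = 15.8000 - 10.8000i
|z1+z2| = sqrt(366.28) = 19.1384
|z1|+|z2| = 9.4260 + 10.2883 = 19.7143

|z1+z2| = 19.1384 ≤ |z1|+|z2| = 19.7143 (verified)


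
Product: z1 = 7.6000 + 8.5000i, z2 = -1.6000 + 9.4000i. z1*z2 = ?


Real = 7.6*(-1.6) - 8.5*9.4 = -12.16 - 79.9 = -92.06
Imag = 7.6*9.4 - (1.6)*8.5 = 71.44 - (13.6) = 57.84

-92.0600 + 57.8400i


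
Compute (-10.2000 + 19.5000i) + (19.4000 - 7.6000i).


Real: -10.2 + 19.4 = 9.2
Imag: 19.5 - 7.6 = 11.9

9.2000 + 11.9000i


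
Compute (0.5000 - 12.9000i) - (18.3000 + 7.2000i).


Real: 0.5 - 18.3 = -17.8
Imag: -12.9 - 7.2 = -20.1

-17.8000 - 20.1000i


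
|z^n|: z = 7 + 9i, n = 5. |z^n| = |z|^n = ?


|z| = sqrt(49+81) = sqrt(130) = 11.4018
|z^5| = |z|^5 = (sqrt(130))^5 = 130^2 * sqrt(130) = 16900*sqrt(130)

|z^5| = 16900*sqrt(130) ≈ 192689.6468


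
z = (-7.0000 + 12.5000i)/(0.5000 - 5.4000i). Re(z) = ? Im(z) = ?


Multiply by conjugate: (-7.0000 + 12.5000i)(0.5000 + 5.4000i) / (0.5^2 + (-5.4)^2)
Numerator real = -7*0.5 + 12.5*(-5.4) = -71
Numerator imag = 12.5*0.5 - (-7)*(-5.4) = -31.55
Denominator = 29.41
Re(z) = -71/29.41 = -2.4141
Im(z) = -31.55/29.41 = -1.0728

Re(z) = -2.4141, Im(z) = -1.0728


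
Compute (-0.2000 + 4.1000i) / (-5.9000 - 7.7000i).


Conjugate of z2 = -5.9000 + 7.7000i
Numerator: (-0.2000 + 4.1000i)(-5.9000 + 7.7000i) = -30.3900 - 25.7300i
Denominator: (-5.9)^2 + (-7.7)^2 = 94.1
Result = (-30.3900 - 25.7300i)/94.1

-0.3230 - 0.2734i


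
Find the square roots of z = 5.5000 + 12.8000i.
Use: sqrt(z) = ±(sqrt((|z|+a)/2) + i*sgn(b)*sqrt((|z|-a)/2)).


|z| = sqrt(30.25+163.84) = 13.9316
sqrt((|z|+a)/2) = sqrt((13.9316+5.5)/2) = sqrt(9.7158) = 3.1170
sqrt((|z|-a)/2) = sqrt((13.9316-5.5)/2) = sqrt(4.2158) = 2.0532

±(3.1170 + 2.0532i) i.e. 3.1170 + 2.0532i and -3.1170 - 2.0532i


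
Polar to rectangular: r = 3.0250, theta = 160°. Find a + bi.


a = 3.0250*cos(160°) = 3.0250*(-0.9397) = -2.8426
b = 3.0250*sin(160°) = 3.0250*0.342 = 1.0346

-2.8426 + 1.0346i


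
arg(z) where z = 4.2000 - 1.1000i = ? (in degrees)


Re = 4.2, Im = -1.1
arg = atan2(-1.1, 4.2) = -14.6764 degrees

arg(z) = -14.6764 degrees


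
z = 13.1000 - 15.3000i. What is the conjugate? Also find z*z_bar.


z_bar = 13.1000 + 15.3000i
z*z_bar = 13.1^2 + (-15.3)^2 = 171.61 + 234.09 = 405.7

z_bar = 13.1000 + 15.3000i, z*z_bar = 405.7


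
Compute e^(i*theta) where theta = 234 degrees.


cos(234°) = -0.5878
sin(234°) = -0.8090

e^(i*234°) = -0.5878 - 0.8090i


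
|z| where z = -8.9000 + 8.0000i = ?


|z| = sqrt((-8.9)^2 + 8^2) = sqrt(79.21 + 64) = sqrt(143.21) = 11.9670

|z| = 11.9670


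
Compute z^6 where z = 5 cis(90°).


r^6 = 5^6 = 15625
n*theta = 6*90° = 540° = 180° (mod 360)
a = 15625*cos(180°) = -15625.0000
b = 15625*sin(180°) = 0

15625 cis(180°) = -15625.0000 + 0i


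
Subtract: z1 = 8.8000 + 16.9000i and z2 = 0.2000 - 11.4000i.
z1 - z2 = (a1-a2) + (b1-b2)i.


Real: 8.8 - 0.2 = 8.6
Imag: 16.9 + 11.4 = 28.3

8.6000 + 28.3000i


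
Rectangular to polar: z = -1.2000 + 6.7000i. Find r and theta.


r = sqrt(1.44+44.89) = sqrt(46.33) = 6.8066
theta = atan2(6.7, -1.2) = 100.1543 degrees

r = 6.8066, theta = 100.1543 degrees


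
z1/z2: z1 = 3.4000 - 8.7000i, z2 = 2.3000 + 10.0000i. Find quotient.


Conjugate of z2 = 2.3000 - 10.0000i
Numerator: (3.4000 - 8.7000i)(2.3000 - 10.0000i) = -79.1800 - 54.0100i
Denominator: 2.3^2 + 10^2 = 105.29
Result = (-79.1800 - 54.0100i)/105.29

-0.7520 - 0.5130i


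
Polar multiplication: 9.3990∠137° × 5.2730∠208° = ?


r = 9.3990 * 5.2730 = 49.5609
theta = 137° + 208° = 345° = 345° (mod 360)

49.5609 cis(345°)


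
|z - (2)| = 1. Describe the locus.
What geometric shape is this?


|z - z0| = r is a circle with center z0 and radius r.
Center = (2, 0), radius = 1

Circle with center (2, 0) and radius 1


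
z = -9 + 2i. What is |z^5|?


|z| = sqrt(81+4) = sqrt(85) = 9.2195
|z^5| = |z|^5 = (sqrt(85))^5 = 85^2 * sqrt(85) = 7225*sqrt(85)

|z^5| = 7225*sqrt(85) ≈ 66611.2087


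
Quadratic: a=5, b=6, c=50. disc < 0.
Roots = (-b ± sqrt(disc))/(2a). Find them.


disc = 6^2 - 4*5*50 = 36 - 1000 = -964
sqrt(|disc|) = sqrt(964) = 31.0483
Real part = -6/(2*5) = -0.6000
Imag part = 31.0483/(2*5) = 3.1048

-0.6000 ± 3.1048i


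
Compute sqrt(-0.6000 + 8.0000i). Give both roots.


|z| = sqrt(0.36+64) = 8.0225
sqrt((|z|+a)/2) = sqrt((8.0225+(-0.6))/2) = sqrt(3.7112) = 1.9265
sqrt((|z|-a)/2) = sqrt((8.0225-(-0.6))/2) = sqrt(4.3112) = 2.0764

±(1.9265 + 2.0764i) i.e. 1.9265 + 2.0764i and -1.9265 - 2.0764i


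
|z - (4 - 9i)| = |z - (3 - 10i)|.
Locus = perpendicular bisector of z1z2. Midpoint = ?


Equal distances means the locus is the perpendicular bisector of z1 and z2.
Midpoint = ((4+3)/2, (-9+(-10))/2) = (3.5000, -9.5000)

Perpendicular bisector through (3.5000, -9.5000)


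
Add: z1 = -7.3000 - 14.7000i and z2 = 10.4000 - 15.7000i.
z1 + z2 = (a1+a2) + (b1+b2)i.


Real: -7.3 + 10.4 = 3.1
Imag: -14.7 - 15.7 = -30.4

3.1000 - 30.4000i


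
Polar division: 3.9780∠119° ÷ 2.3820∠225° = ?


r = 3.9780 / 2.3820 = 1.6700
theta = 119° - 225° = -106° = 254° (mod 360)

1.6700 cis(254°)


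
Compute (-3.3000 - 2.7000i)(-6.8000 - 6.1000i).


Real = -3.3*(-6.8) - (-2.7)*(-6.1) = 22.44 - 16.47 = 5.97
Imag = -3.3*(-6.1) - (6.8)*(-2.7) = 20.13 + 18.36 = 38.49

5.9700 + 38.4900i


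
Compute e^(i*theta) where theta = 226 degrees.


cos(226°) = -0.6947
sin(226°) = -0.7193

e^(i*226°) = -0.6947 - 0.7193i


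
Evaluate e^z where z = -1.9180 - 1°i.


e^-1.9180 = 0.1469
cos(-1°) = 0.9998
sin(-1°) = -0.0175
Real = 0.1469*0.9998 = 0.1469
Imag = 0.1469*(-0.0175) = -0.0026

0.1469 - 0.0026i


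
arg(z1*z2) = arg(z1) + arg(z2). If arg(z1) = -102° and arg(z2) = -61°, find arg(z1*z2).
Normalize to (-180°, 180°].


arg(z1*z2) = -102° - 61° = -163°
Normalized to (-180°, 180°]: -163°

-163°


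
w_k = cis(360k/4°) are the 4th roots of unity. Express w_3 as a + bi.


Angle = 360*3/4 = 270°
a = cos(270°) = 0
b = sin(270°) = -1.0000

0 - 1.0000i


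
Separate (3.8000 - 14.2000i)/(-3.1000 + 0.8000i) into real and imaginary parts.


Multiply by conjugate: (3.8000 - 14.2000i)(-3.1000 - 0.8000i) / ((-3.1)^2 + 0.8^2)
Numerator real = 3.8*(-3.1) - (14.2)*0.8 = -23.14
Numerator imag = -14.2*(-3.1) - 3.8*0.8 = 40.98
Denominator = 10.25
Re(z) = -23.14/10.25 = -2.2576
Im(z) = 40.98/10.25 = 3.9980

Re(z) = -2.2576, Im(z) = 3.9980


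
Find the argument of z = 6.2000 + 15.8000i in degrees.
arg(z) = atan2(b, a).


Re = 6.2, Im = 15.8
arg = atan2(15.8, 6.2) = 68.5747 degrees

arg(z) = 68.5747 degrees


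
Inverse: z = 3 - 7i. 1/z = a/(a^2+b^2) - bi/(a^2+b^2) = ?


|z|^2 = 9+49 = 58
1/z = (3 + 7i)/58

1/z = 0.0517 + 0.1207i


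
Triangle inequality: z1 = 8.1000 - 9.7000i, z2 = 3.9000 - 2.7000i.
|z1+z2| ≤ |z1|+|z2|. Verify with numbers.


|z1| = sqrt(8.1^2 + (-9.7)^2) = sqrt(159.7) = 12.6372
|z2| = sqrt(3.9^2 + (-2.7)^2) = sqrt(22.5) = 4.7434
z1+z2 = 12.0000 - 12.4000i
|z1+z2| = sqrt(297.76) = 17.2557
|z1|+|z2| = 12.6372 + 4.7434 = 17.3806

|z1+z2| = 17.2557 ≤ |z1|+|z2| = 17.3806 (verified)


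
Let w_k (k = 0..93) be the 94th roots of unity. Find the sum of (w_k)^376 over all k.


The roots are w_k = w^k with w = e^(2*pi*i/94), and (w^k)^376 = (w^376)^k.
So S = 1 + u + u^2 + ... + u^(93) with u = w^376.
376 = 4*94 + 0, so 376 is a multiple of 94 and u = (w^94)^4 = 1.
Every one of the 94 terms equals 1: S = 94

S = 94


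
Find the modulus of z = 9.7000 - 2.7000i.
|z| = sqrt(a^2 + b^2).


|z| = sqrt(9.7^2 + (-2.7)^2) = sqrt(94.09 + 7.29) = sqrt(101.38) = 10.0688

|z| = 10.0688


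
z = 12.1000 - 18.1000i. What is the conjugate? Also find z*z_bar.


z_bar = 12.1000 + 18.1000i
z*z_bar = 12.1^2 + (-18.1)^2 = 146.41 + 327.61 = 474.02

z_bar = 12.1000 + 18.1000i, z*z_bar = 474.02


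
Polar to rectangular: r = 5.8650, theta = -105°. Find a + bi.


a = 5.8650*cos(-105°) = 5.8650*(-0.25882) = -1.5180
b = 5.8650*sin(-105°) = 5.8650*(-0.96593) = -5.6652

-1.5180 - 5.6652i


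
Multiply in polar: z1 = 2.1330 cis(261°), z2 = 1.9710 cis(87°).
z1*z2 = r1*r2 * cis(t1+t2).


r = 2.1330 * 1.9710 = 4.2041
theta = 261° + 87° = 348° = 348° (mod 360)

4.2041 cis(348°)


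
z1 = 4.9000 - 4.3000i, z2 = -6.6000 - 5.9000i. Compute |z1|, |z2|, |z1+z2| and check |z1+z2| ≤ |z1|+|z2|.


|z1| = sqrt(4.9^2 + (-4.3)^2) = sqrt(42.5) = 6.5192
|z2| = sqrt((-6.6)^2 + (-5.9)^2) = sqrt(78.37) = 8.8527
z1+z2 = -1.7000 - 10.2000i
|z1+z2| = sqrt(106.93) = 10.3407
|z1|+|z2| = 6.5192 + 8.8527 = 15.3719

|z1+z2| = 10.3407 ≤ |z1|+|z2| = 15.3719 (verified)


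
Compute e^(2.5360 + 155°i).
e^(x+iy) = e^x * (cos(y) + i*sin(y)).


e^2.5360 = 12.6291
cos(155°) = -0.9063
sin(155°) = 0.42262
Real = 12.6291*(-0.9063) = -11.4458
Imag = 12.6291*0.42262 = 5.3373

-11.4458 + 5.3373i


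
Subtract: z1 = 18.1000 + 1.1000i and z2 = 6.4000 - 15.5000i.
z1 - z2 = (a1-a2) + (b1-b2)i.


Real: 18.1 - 6.4 = 11.7
Imag: 1.1 + 15.5 = 16.6

11.7000 + 16.6000i


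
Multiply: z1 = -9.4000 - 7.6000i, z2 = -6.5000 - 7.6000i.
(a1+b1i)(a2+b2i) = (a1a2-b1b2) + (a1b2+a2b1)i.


Real = -9.4*(-6.5) - (-7.6)*(-7.6) = 61.1 - 57.76 = 3.34
Imag = -9.4*(-7.6) - (6.5)*(-7.6) = 71.44 + 49.4 = 120.84

3.3400 + 120.8400i


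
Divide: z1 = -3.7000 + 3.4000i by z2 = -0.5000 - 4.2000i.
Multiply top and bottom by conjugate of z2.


Conjugate of z2 = -0.5000 + 4.2000i
Numerator: (-3.7000 + 3.4000i)(-0.5000 + 4.2000i) = -12.4300 - 17.2400i
Denominator: (-0.5)^2 + (-4.2)^2 = 17.89
Result = (-12.4300 - 17.2400i)/17.89

-0.6948 - 0.9637i


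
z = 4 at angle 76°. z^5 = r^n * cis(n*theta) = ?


r^5 = 4^5 = 1024
n*theta = 5*76° = 380° = 20° (mod 360)
a = 1024*cos(20°) = 962.2452
b = 1024*sin(20°) = 350.2286

1024 cis(20°) = 962.2452 + 350.2286i


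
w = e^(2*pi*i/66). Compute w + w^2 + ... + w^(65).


With w = e^(2*pi*i/66), all 66 of the 66th roots of unity w^0 = 1, w, ..., w^(65) sum to 0: 1 + w + ... + w^(65) = (1 - w^66)/(1 - w) = 0 since w^66 = 1, w ≠ 1.
Removing the root 1: w + w^2 + ... + w^(65) = 0 - 1 = -1

Sum = -1


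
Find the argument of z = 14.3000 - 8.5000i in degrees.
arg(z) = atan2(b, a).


Re = 14.3, Im = -8.5
arg = atan2(-8.5, 14.3) = -30.7275 degrees

arg(z) = -30.7275 degrees


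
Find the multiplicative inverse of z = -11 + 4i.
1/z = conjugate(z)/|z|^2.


|z|^2 = 121+16 = 137
1/z = (-11 - 4i)/137

1/z = -0.0803 - 0.0292i


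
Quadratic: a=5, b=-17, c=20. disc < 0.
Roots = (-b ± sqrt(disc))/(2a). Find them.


disc = (-17)^2 - 4*5*20 = 289 - 400 = -111
sqrt(|disc|) = sqrt(111) = 10.5357
Real part = 17/(2*5) = 1.7000
Imag part = 10.5357/(2*5) = 1.0536

1.7000 ± 1.0536i


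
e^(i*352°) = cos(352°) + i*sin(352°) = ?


cos(352°) = 0.9903
sin(352°) = -0.1392

e^(i*352°) = 0.9903 - 0.1392i


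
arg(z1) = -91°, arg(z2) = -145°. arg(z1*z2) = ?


arg(z1*z2) = -91° - 145° = -236°
Normalized to (-180°, 180°]: 124°

124°


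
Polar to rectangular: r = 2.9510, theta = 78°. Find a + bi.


a = 2.9510*cos(78°) = 2.9510*0.2079 = 0.6135
b = 2.9510*sin(78°) = 2.9510*0.97815 = 2.8865

0.6135 + 2.8865i


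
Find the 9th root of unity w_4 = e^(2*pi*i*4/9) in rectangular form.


Angle = 360*4/9 = 160°
a = cos(160°) = -0.9397
b = sin(160°) = 0.3420

-0.9397 + 0.3420i


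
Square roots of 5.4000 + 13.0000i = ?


|z| = sqrt(29.16+169) = 14.0769
sqrt((|z|+a)/2) = sqrt((14.0769+5.4)/2) = sqrt(9.7385) = 3.1207
sqrt((|z|-a)/2) = sqrt((14.0769-5.4)/2) = sqrt(4.3385) = 2.0829

±(3.1207 + 2.0829i) i.e. 3.1207 + 2.0829i and -3.1207 - 2.0829i


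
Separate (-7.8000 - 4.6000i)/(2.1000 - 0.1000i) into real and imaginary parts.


Multiply by conjugate: (-7.8000 - 4.6000i)(2.1000 + 0.1000i) / (2.1^2 + (-0.1)^2)
Numerator real = -7.8*2.1 - (4.6)*(-0.1) = -15.92
Numerator imag = -4.6*2.1 - (-7.8)*(-0.1) = -10.44
Denominator = 4.42
Re(z) = -15.92/4.42 = -3.6018
Im(z) = -10.44/4.42 = -2.3620

Re(z) = -3.6018, Im(z) = -2.3620


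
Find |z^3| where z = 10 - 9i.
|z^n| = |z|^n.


|z| = sqrt(100+81) = sqrt(181) = 13.4536
|z^3| = |z|^3 = (sqrt(181))^3 = 181*sqrt(181)

|z^3| = 181*sqrt(181) ≈ 2435.1060


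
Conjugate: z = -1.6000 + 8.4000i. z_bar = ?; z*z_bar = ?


z_bar = -1.6000 - 8.4000i
z*z_bar = (-1.6)^2 + 8.4^2 = 2.56 + 70.56 = 73.12

z_bar = -1.6000 - 8.4000i, z*z_bar = 73.12


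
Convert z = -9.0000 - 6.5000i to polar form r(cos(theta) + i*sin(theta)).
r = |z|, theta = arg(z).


r = sqrt(81+42.25) = sqrt(123.25) = 11.1018
theta = atan2(-6.5, -9) = -144.1623 degrees

r = 11.1018, theta = -144.1623 degrees


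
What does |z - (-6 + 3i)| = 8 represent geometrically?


|z - z0| = r is a circle with center z0 and radius r.
Center = (-6, 3), radius = 8

Circle with center (-6, 3) and radius 8


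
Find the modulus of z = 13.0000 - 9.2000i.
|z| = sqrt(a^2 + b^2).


|z| = sqrt(13^2 + (-9.2)^2) = sqrt(169 + 84.64) = sqrt(253.64) = 15.9261

|z| = 15.9261


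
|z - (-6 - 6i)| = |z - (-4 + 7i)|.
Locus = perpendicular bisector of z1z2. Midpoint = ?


Equal distances means the locus is the perpendicular bisector of z1 and z2.
Midpoint = ((-6+(-4))/2, (-6+7)/2) = (-5.0000, 0.5000)

Perpendicular bisector through (-5.0000, 0.5000)


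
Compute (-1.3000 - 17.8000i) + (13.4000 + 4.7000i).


Real: -1.3 + 13.4 = 12.1
Imag: -17.8 + 4.7 = -13.1

12.1000 - 13.1000i


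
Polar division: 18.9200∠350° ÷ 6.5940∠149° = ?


r = 18.9200 / 6.5940 = 2.8693
theta = 350° - 149° = 201° = 201° (mod 360)

2.8693 cis(201°)


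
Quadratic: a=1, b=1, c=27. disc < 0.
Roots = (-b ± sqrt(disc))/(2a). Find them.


disc = 1^2 - 4*1*27 = 1 - 108 = -107
sqrt(|disc|) = sqrt(107) = 10.3441
Real part = -1/(2*1) = -0.5000
Imag part = 10.3441/(2*1) = 5.1720

-0.5000 ± 5.1720i


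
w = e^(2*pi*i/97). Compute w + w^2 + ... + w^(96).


With w = e^(2*pi*i/97), all 97 of the 97th roots of unity w^0 = 1, w, ..., w^(96) sum to 0: 1 + w + ... + w^(96) = (1 - w^97)/(1 - w) = 0 since w^97 = 1, w ≠ 1.
Removing the root 1: w + w^2 + ... + w^(96) = 0 - 1 = -1

Sum = -1


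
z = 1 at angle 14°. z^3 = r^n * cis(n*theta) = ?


r^3 = 1^3 = 1
n*theta = 3*14° = 42° = 42° (mod 360)
a = 1*cos(42°) = 0.7431
b = 1*sin(42°) = 0.6691

1 cis(42°) = 0.7431 + 0.6691i


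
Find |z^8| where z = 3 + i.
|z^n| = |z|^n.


|z| = sqrt(9+1) = sqrt(10) = 3.1623
|z^8| = |z|^8 = (sqrt(10))^8 = 10^4 = 10000

|z^8| = 10000


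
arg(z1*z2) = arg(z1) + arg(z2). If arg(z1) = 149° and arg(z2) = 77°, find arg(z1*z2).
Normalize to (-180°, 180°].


arg(z1*z2) = 149° + 77° = 226°
Normalized to (-180°, 180°]: -134°

-134°


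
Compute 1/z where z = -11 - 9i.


|z|^2 = 121+81 = 202
1/z = (-11 + 9i)/202

1/z = -0.0545 + 0.0446i


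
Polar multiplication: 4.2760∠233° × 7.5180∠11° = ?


r = 4.2760 * 7.5180 = 32.1470
theta = 233° + 11° = 244° = 244° (mod 360)

32.1470 cis(244°)


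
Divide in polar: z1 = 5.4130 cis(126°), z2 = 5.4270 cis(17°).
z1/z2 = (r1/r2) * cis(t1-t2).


r = 5.4130 / 5.4270 = 0.9974
theta = 126° - 17° = 109° = 109° (mod 360)

0.9974 cis(109°)


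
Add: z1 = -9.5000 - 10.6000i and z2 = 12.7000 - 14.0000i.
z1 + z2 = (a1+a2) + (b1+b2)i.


Real: -9.5 + 12.7 = 3.2
Imag: -10.6 - 14 = -24.6

3.2000 - 24.6000i


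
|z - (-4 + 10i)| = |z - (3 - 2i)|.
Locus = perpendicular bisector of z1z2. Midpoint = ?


Equal distances means the locus is the perpendicular bisector of z1 and z2.
Midpoint = ((-4+3)/2, (10+(-2))/2) = (-0.5000, 4.0000)

Perpendicular bisector through (-0.5000, 4.0000)


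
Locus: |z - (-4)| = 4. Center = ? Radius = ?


|z - z0| = r is a circle with center z0 and radius r.
Center = (-4, 0), radius = 4

Circle with center (-4, 0) and radius 4


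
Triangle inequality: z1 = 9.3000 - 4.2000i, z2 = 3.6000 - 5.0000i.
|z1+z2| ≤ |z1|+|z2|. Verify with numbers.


|z1| = sqrt(9.3^2 + (-4.2)^2) = sqrt(104.13) = 10.2044
|z2| = sqrt(3.6^2 + (-5)^2) = sqrt(37.96) = 6.1612
z1+z2 = 12.9000 - 9.2000i
|z1+z2| = sqrt(251.05) = 15.8446
|z1|+|z2| = 10.2044 + 6.1612 = 16.3656

|z1+z2| = 15.8446 ≤ |z1|+|z2| = 16.3656 (verified)


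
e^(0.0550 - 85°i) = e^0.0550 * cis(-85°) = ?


e^0.0550 = 1.0565
cos(-85°) = 0.0872
sin(-85°) = -0.9962
Real = 1.0565*0.0872 = 0.0921
Imag = 1.0565*(-0.9962) = -1.0525

0.0921 - 1.0525i


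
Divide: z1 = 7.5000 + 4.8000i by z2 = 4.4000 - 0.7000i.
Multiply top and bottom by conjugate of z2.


Conjugate of z2 = 4.4000 + 0.7000i
Numerator: (7.5000 + 4.8000i)(4.4000 + 0.7000i) = 29.6400 + 26.3700i
Denominator: 4.4^2 + (-0.7)^2 = 19.85
Result = (29.6400 + 26.3700i)/19.85

1.4932 + 1.3285i
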